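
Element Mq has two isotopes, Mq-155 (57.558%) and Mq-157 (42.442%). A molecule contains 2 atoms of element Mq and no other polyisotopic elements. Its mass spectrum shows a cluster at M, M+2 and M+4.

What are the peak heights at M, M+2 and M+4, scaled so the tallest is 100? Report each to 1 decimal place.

67.8 : 100.0 : 36.9

Each Mq atom is independently Mq-155 (p = 0.57558) or Mq-157 (q = 0.42442); the cluster is the binomial expansion (p + q)^2.
P(M) = 0.57558^2 = 0.331292
P(M+2) = 2 × 0.57558^1 × 0.42442^1 = 0.488575
P(M+4) = 0.42442^2 = 0.180132
The M+2 peak is largest (0.488575); scaling to 100 gives 67.8 : 100.0 : 36.9.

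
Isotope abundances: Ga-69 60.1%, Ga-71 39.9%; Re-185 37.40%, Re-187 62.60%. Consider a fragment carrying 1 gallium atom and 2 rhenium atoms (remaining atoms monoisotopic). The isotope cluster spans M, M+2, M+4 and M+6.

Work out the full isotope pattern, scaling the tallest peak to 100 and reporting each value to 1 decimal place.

Gallium pattern (n=1): 0.6010 : 0.3990
Rhenium pattern (n=2): 0.139876 : 0.468248 : 0.391876
Convolve the two distributions (both contribute in 2-u steps):
  M: 0.6010×0.139876 = 0.084065
  M+2: 0.6010×0.468248 + 0.3990×0.139876 = 0.337228
  M+4: 0.6010×0.391876 + 0.3990×0.468248 = 0.422348
  M+6: 0.3990×0.391876 = 0.156359
Scale to base peak (0.422348) = 100: 19.9 : 79.8 : 100.0 : 37.0

19.9 : 79.8 : 100.0 : 37.0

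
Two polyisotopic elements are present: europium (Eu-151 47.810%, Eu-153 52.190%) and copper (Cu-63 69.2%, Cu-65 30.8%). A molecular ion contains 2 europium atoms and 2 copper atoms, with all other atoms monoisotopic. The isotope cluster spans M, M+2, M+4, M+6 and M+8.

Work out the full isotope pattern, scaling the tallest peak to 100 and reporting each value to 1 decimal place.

Europium pattern (n=2): 0.22857961 : 0.49904078 : 0.27237961
Copper pattern (n=2): 0.478864 : 0.426272 : 0.094864
Convolve the two distributions (both contribute in 2-u steps):
  M: 0.22857961×0.478864 = 0.109459
  M+2: 0.22857961×0.426272 + 0.49904078×0.478864 = 0.336410
  M+4: 0.22857961×0.094864 + 0.49904078×0.426272 + 0.27237961×0.478864 = 0.364844
  M+6: 0.49904078×0.094864 + 0.27237961×0.426272 = 0.163449
  M+8: 0.27237961×0.094864 = 0.025839
Scale to base peak (0.364844) = 100: 30.0 : 92.2 : 100.0 : 44.8 : 7.1

30.0 : 92.2 : 100.0 : 44.8 : 7.1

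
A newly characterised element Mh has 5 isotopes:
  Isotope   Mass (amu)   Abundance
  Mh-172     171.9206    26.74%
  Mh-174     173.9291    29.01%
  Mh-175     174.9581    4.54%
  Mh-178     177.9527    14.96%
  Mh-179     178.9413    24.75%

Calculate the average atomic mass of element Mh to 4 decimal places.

Average mass = Σ (abundance × isotope mass) = 0.2674 × 171.9206 + 0.2901 × 173.9291 + 0.0454 × 174.9581 + 0.1496 × 177.9527 + 0.2475 × 178.9413
= 45.97157 + 50.45683 + 7.94310 + 26.62172 + 44.28797 = 175.28119 amu

175.2812 amu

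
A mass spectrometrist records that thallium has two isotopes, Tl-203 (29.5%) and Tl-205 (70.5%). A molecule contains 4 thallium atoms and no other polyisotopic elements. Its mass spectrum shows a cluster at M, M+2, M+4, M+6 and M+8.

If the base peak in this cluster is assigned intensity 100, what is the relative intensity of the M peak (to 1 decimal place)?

1.8

Binomial terms of (0.295 + 0.705)^4: M 0.0076, M+2 0.0724, M+4 0.2595, M+6 0.4135, M+8 0.2470 → M+6 is the base peak.
P(M+6) = C(4,3) × 0.295^1 × 0.705^3 = 4 × 0.2950 × 0.35040263 = 0.413475 (base)
P(M) = C(4,0) × 0.295^4 × 0.705^0 = 1 × 0.00757335 × 1.0000 = 0.007573
Relative intensity = 0.007573 / 0.413475 × 100 = 1.8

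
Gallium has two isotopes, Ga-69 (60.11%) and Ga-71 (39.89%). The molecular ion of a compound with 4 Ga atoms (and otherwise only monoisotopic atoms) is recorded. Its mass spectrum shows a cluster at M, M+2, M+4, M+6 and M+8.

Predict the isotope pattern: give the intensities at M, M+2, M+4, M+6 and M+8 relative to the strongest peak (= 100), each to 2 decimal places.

37.67 : 100.00 : 99.54 : 44.04 : 7.31

The 4 Ga atoms are independent, so intensities follow the terms of (0.6011 + 0.3989)^4.
P(M) = 0.6011^4 = 0.130553
P(M+2) = 4 × 0.6011^3 × 0.3989^1 = 0.346549
P(M+4) = 6 × 0.6011^2 × 0.3989^2 = 0.344963
P(M+6) = 4 × 0.6011^1 × 0.3989^3 = 0.152616
P(M+8) = 0.3989^4 = 0.025320
The M+2 peak is largest (0.346549); scaling to 100 gives 37.67 : 100.00 : 99.54 : 44.04 : 7.31.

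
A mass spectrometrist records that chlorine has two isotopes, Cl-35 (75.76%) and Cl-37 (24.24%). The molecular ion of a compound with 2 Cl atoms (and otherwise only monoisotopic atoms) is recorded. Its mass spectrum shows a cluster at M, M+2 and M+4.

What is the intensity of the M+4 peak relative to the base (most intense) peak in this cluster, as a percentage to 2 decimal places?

10.24%

Term probabilities: M 0.5740, M+2 0.3673, M+4 0.0588. Base peak = M.
P(M) = C(2,0) × 0.7576^2 × 0.2424^0 = 1 × 0.57395776 × 1.0000 = 0.573958 (base)
P(M+4) = C(2,2) × 0.7576^0 × 0.2424^2 = 1 × 1.0000 × 0.05875776 = 0.058758
Relative intensity = 0.058758 / 0.573958 × 100 = 10.24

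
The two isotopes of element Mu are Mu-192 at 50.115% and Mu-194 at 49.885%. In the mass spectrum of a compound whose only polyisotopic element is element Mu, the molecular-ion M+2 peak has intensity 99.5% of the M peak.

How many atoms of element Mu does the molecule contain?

The M+2/M ratio from n Mu atoms is n · q/p = n · 0.49885/0.50115.
n = 0.995 × 0.50115/0.49885 = 1.00 ≈ 1

1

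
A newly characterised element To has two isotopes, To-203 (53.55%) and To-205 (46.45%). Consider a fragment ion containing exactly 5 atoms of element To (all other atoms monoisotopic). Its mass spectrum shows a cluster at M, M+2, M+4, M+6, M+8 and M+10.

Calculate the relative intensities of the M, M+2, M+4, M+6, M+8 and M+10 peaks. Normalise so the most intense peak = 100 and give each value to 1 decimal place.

13.3 : 57.6 : 100.0 : 86.7 : 37.6 : 6.5

Expanding (0.5355 + 0.4645)^5:
P(M) = 0.5355^5 = 0.044035
P(M+2) = 5 × 0.5355^4 × 0.4645^1 = 0.190983
P(M+4) = 10 × 0.5355^3 × 0.4645^2 = 0.331322
P(M+6) = 10 × 0.5355^2 × 0.4645^3 = 0.287393
P(M+8) = 5 × 0.5355^1 × 0.4645^4 = 0.124644
P(M+10) = 0.4645^5 = 0.021624
The M+4 peak is largest (0.331322); scaling to 100 gives 13.3 : 57.6 : 100.0 : 86.7 : 37.6 : 6.5.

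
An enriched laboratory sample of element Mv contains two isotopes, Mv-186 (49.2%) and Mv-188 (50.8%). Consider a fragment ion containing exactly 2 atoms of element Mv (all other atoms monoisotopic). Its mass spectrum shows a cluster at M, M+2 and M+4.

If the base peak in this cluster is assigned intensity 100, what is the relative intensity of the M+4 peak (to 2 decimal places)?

51.63

Binomial terms of (0.492 + 0.508)^2: M 0.2421, M+2 0.4999, M+4 0.2581 → M+2 is the base peak.
P(M+2) = C(2,1) × 0.492^1 × 0.508^1 = 2 × 0.4920 × 0.5080 = 0.499872 (base)
P(M+4) = C(2,2) × 0.492^0 × 0.508^2 = 1 × 1.0000 × 0.258064 = 0.258064
Relative intensity = 0.258064 / 0.499872 × 100 = 51.63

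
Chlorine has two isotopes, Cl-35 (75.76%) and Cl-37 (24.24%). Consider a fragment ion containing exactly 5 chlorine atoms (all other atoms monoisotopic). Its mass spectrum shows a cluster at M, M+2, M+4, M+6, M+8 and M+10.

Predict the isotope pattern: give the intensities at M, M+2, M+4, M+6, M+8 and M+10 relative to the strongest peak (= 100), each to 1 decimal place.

62.5 : 100.0 : 64.0 : 20.5 : 3.3 : 0.2

Expanding (0.7576 + 0.2424)^5:
P(M) = 0.7576^5 = 0.249574
P(M+2) = 5 × 0.7576^4 × 0.2424^1 = 0.399266
P(M+4) = 10 × 0.7576^3 × 0.2424^2 = 0.255497
P(M+6) = 10 × 0.7576^2 × 0.2424^3 = 0.081748
P(M+8) = 5 × 0.7576^1 × 0.2424^4 = 0.013078
P(M+10) = 0.2424^5 = 0.000837
The M+2 peak is largest (0.399266); scaling to 100 gives 62.5 : 100.0 : 64.0 : 20.5 : 3.3 : 0.2.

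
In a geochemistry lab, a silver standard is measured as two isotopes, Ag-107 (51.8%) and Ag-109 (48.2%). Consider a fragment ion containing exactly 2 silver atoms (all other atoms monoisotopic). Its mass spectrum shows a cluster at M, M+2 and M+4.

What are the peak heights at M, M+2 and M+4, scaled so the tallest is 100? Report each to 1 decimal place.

The 2 Ag atoms are independent, so intensities follow the terms of (0.518 + 0.482)^2.
P(M) = 0.518^2 = 0.268324
P(M+2) = 2 × 0.518^1 × 0.482^1 = 0.499352
P(M+4) = 0.482^2 = 0.232324
The M+2 peak is largest (0.499352); scaling to 100 gives 53.7 : 100.0 : 46.5.

53.7 : 100.0 : 46.5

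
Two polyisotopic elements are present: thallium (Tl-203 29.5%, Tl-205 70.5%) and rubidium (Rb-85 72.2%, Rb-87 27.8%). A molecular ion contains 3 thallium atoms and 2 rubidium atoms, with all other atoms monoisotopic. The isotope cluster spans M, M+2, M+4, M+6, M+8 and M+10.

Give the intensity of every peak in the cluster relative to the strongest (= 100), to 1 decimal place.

Thallium pattern (n=3): 0.02567237 : 0.18405787 : 0.43986713 : 0.35040263
Rubidium pattern (n=2): 0.521284 : 0.401432 : 0.077284
Convolve the two distributions (both contribute in 2-u steps):
  M: 0.02567237×0.521284 = 0.013383
  M+2: 0.02567237×0.401432 + 0.18405787×0.521284 = 0.106252
  M+4: 0.02567237×0.077284 + 0.18405787×0.401432 + 0.43986713×0.521284 = 0.305166
  M+6: 0.18405787×0.077284 + 0.43986713×0.401432 + 0.35040263×0.521284 = 0.373461
  M+8: 0.43986713×0.077284 + 0.35040263×0.401432 = 0.174658
  M+10: 0.35040263×0.077284 = 0.027081
Scale to base peak (0.373461) = 100: 3.6 : 28.5 : 81.7 : 100.0 : 46.8 : 7.3

3.6 : 28.5 : 81.7 : 100.0 : 46.8 : 7.3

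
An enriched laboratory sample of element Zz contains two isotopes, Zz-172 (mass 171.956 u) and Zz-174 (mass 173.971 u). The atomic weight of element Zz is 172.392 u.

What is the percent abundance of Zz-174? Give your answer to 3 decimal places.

21.638%

Writing the weighted mean with unknown fraction x of Zz-172:
171.956·x + 173.971·(1 − x) = 172.392
(171.956 − 173.971)·x = 172.392 − 173.971
x = -1.579 / -2.015 = 0.78362 → 78.362% Zz-172, 21.638% Zz-174.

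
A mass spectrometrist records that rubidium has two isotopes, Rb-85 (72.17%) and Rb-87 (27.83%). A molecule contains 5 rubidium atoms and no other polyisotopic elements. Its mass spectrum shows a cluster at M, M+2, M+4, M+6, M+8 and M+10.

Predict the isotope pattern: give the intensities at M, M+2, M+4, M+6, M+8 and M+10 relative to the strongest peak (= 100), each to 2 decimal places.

51.86 : 100.00 : 77.12 : 29.74 : 5.73 : 0.44

Expanding (0.7217 + 0.2783)^5:
P(M) = 0.7217^5 = 0.195787
P(M+2) = 5 × 0.7217^4 × 0.2783^1 = 0.377494
P(M+4) = 10 × 0.7217^3 × 0.2783^2 = 0.291136
P(M+6) = 10 × 0.7217^2 × 0.2783^3 = 0.112267
P(M+8) = 5 × 0.7217^1 × 0.2783^4 = 0.021646
P(M+10) = 0.2783^5 = 0.001669
The M+2 peak is largest (0.377494); scaling to 100 gives 51.86 : 100.00 : 77.12 : 29.74 : 5.73 : 0.44.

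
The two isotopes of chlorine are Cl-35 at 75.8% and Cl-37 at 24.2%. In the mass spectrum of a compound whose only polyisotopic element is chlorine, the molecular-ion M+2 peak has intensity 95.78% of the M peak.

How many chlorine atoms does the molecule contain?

3

The M+2/M ratio from n Cl atoms is n · q/p = n · 0.242/0.758.
n = 0.9578 × 0.758/0.242 = 3.00 ≈ 3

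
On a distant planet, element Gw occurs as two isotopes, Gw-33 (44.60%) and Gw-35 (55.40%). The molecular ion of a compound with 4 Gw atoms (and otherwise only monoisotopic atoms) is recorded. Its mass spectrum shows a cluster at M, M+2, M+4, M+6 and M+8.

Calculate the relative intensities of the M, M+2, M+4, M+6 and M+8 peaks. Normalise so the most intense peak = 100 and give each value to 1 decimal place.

10.8 : 53.7 : 100.0 : 82.8 : 25.7

Each Gw atom is independently Gw-33 (p = 0.4460) or Gw-35 (q = 0.5540); the cluster is the binomial expansion (p + q)^4.
P(M) = 0.4460^4 = 0.039568
P(M+2) = 4 × 0.4460^3 × 0.5540^1 = 0.196596
P(M+4) = 6 × 0.4460^2 × 0.5540^2 = 0.366303
P(M+6) = 4 × 0.4460^1 × 0.5540^3 = 0.303336
P(M+8) = 0.5540^4 = 0.094197
The M+4 peak is largest (0.366303); scaling to 100 gives 10.8 : 53.7 : 100.0 : 82.8 : 25.7.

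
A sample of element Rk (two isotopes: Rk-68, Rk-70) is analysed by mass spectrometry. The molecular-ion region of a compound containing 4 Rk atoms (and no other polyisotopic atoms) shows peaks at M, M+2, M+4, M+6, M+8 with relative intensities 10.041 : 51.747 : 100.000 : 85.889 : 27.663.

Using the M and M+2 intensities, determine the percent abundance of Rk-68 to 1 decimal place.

43.7%

If p is the fraction of Rk that is Rk-68, then I(M+2)/I(M) = [C(4,1)·p^3·(1−p)] / p^4 = 4·(1−p)/p = 51.747/10.041 = 5.1536
(1−p)/p = 5.1536/4 = 1.2884  ⇒  p = 1/(1 + 1.2884) = 0.4370
Rk-68: 43.7%, Rk-70: 56.3%.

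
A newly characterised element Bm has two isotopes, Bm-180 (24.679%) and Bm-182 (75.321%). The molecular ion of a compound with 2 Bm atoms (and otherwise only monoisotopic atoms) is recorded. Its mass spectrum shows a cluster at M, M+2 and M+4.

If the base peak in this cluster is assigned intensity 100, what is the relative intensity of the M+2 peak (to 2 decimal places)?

Term probabilities: M 0.0609, M+2 0.3718, M+4 0.5673. Base peak = M+4.
P(M+4) = C(2,2) × 0.24679^0 × 0.75321^2 = 1 × 1.0000 × 0.5673253 = 0.567325 (base)
P(M+2) = C(2,1) × 0.24679^1 × 0.75321^1 = 2 × 0.24679 × 0.75321 = 0.371769
Relative intensity = 0.371769 / 0.567325 × 100 = 65.53

65.53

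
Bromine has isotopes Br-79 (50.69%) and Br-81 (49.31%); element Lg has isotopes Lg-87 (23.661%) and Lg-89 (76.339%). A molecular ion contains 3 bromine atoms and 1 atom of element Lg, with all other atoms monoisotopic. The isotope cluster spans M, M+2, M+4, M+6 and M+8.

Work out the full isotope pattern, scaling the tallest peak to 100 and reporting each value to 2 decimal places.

Bromine pattern (n=3): 0.13024674 : 0.3801026 : 0.36975457 : 0.11989609
Element Lg pattern (n=1): 0.23661 : 0.76339
Convolve the two distributions (both contribute in 2-u steps):
  M: 0.13024674×0.23661 = 0.030818
  M+2: 0.13024674×0.76339 + 0.3801026×0.23661 = 0.189365
  M+4: 0.3801026×0.76339 + 0.36975457×0.23661 = 0.377654
  M+6: 0.36975457×0.76339 + 0.11989609×0.23661 = 0.310636
  M+8: 0.11989609×0.76339 = 0.091527
Scale to base peak (0.377654) = 100: 8.16 : 50.14 : 100.00 : 82.25 : 24.24

8.16 : 50.14 : 100.00 : 82.25 : 24.24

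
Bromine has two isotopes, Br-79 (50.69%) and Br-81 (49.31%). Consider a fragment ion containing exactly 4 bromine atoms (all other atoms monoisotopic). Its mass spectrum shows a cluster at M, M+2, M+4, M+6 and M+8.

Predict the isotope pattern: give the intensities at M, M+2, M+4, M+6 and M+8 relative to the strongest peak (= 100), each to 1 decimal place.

17.6 : 68.5 : 100.0 : 64.9 : 15.8

Expanding (0.5069 + 0.4931)^4:
P(M) = 0.5069^4 = 0.066022
P(M+2) = 4 × 0.5069^3 × 0.4931^1 = 0.256899
P(M+4) = 6 × 0.5069^2 × 0.4931^2 = 0.374857
P(M+6) = 4 × 0.5069^1 × 0.4931^3 = 0.243101
P(M+8) = 0.4931^4 = 0.059121
The M+4 peak is largest (0.374857); scaling to 100 gives 17.6 : 68.5 : 100.0 : 64.9 : 15.8.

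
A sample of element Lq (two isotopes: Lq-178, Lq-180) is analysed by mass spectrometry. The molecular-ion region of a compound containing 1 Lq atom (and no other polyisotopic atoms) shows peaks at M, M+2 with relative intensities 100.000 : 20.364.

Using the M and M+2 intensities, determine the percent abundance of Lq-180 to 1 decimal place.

If p is the fraction of Lq that is Lq-178, then I(M+2)/I(M) = [C(1,1)·p^0·(1−p)] / p^1 = 1·(1−p)/p = 20.364/100.000 = 0.2036
(1−p)/p = 0.2036/1 = 0.2036  ⇒  p = 1/(1 + 0.2036) = 0.8308
Lq-178: 83.1%, Lq-180: 16.9%.

16.9%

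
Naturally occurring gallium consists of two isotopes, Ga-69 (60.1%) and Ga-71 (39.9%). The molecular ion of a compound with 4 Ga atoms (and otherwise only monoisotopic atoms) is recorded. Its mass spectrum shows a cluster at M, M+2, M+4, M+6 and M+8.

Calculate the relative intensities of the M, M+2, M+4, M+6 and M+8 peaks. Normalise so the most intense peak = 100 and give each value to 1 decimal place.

37.7 : 100.0 : 99.6 : 44.1 : 7.3

Expanding (0.601 + 0.399)^4:
P(M) = 0.601^4 = 0.130466
P(M+2) = 4 × 0.601^3 × 0.399^1 = 0.346463
P(M+4) = 6 × 0.601^2 × 0.399^2 = 0.345021
P(M+6) = 4 × 0.601^1 × 0.399^3 = 0.152705
P(M+8) = 0.399^4 = 0.025345
The M+2 peak is largest (0.346463); scaling to 100 gives 37.7 : 100.0 : 99.6 : 44.1 : 7.3.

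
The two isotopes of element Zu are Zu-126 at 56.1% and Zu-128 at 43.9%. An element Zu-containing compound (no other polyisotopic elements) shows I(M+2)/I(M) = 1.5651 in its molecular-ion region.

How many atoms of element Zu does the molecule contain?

2

For n independent Zu atoms, I(M+2)/I(M) = n · (abundance Zu-128) / (abundance Zu-126) = n · 0.439/0.561.
n = 1.5651 × 0.561/0.439 = 2.00 ≈ 2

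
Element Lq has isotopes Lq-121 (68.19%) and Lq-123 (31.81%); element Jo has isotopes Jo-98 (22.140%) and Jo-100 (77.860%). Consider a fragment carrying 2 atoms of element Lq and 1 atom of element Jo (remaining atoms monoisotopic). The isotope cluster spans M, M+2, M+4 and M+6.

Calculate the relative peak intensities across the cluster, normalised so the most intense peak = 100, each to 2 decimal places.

22.47 : 100.00 : 78.63 : 17.20

Element Lq pattern (n=2): 0.46498761 : 0.43382478 : 0.10118761
Element Jo pattern (n=1): 0.2214 : 0.7786
Convolve the two distributions (both contribute in 2-u steps):
  M: 0.46498761×0.2214 = 0.102948
  M+2: 0.46498761×0.7786 + 0.43382478×0.2214 = 0.458088
  M+4: 0.43382478×0.7786 + 0.10118761×0.2214 = 0.360179
  M+6: 0.10118761×0.7786 = 0.078785
Scale to base peak (0.458088) = 100: 22.47 : 100.00 : 78.63 : 17.20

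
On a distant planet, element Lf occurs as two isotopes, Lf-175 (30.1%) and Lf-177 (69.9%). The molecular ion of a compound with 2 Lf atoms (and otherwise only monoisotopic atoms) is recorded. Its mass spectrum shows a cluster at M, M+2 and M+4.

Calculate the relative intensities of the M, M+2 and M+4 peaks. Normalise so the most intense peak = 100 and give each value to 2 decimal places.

The 2 Lf atoms are independent, so intensities follow the terms of (0.301 + 0.699)^2.
P(M) = 0.301^2 = 0.090601
P(M+2) = 2 × 0.301^1 × 0.699^1 = 0.420798
P(M+4) = 0.699^2 = 0.488601
The M+4 peak is largest (0.488601); scaling to 100 gives 18.54 : 86.12 : 100.00.

18.54 : 86.12 : 100.00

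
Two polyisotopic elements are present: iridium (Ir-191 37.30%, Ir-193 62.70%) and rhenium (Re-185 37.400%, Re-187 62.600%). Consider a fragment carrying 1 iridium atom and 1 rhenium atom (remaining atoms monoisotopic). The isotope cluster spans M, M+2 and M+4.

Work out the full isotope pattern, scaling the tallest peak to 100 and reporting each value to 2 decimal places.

Iridium pattern (n=1): 0.3730 : 0.6270
Rhenium pattern (n=1): 0.3740 : 0.6260
Convolve the two distributions (both contribute in 2-u steps):
  M: 0.3730×0.3740 = 0.139502
  M+2: 0.3730×0.6260 + 0.6270×0.3740 = 0.467996
  M+4: 0.6270×0.6260 = 0.392502
Scale to base peak (0.467996) = 100: 29.81 : 100.00 : 83.87

29.81 : 100.00 : 83.87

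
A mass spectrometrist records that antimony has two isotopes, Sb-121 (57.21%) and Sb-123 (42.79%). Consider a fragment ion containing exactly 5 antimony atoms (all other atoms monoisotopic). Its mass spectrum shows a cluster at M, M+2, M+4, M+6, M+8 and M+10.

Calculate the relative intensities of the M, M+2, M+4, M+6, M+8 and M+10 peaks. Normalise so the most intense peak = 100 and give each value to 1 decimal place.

17.9 : 66.8 : 100.0 : 74.8 : 28.0 : 4.2

Each Sb atom is independently Sb-121 (p = 0.5721) or Sb-123 (q = 0.4279); the cluster is the binomial expansion (p + q)^5.
P(M) = 0.5721^5 = 0.061286
P(M+2) = 5 × 0.5721^4 × 0.4279^1 = 0.229192
P(M+4) = 10 × 0.5721^3 × 0.4279^2 = 0.342847
P(M+6) = 10 × 0.5721^2 × 0.4279^3 = 0.256431
P(M+8) = 5 × 0.5721^1 × 0.4279^4 = 0.095898
P(M+10) = 0.4279^5 = 0.014345
The M+4 peak is largest (0.342847); scaling to 100 gives 17.9 : 66.8 : 100.0 : 74.8 : 28.0 : 4.2.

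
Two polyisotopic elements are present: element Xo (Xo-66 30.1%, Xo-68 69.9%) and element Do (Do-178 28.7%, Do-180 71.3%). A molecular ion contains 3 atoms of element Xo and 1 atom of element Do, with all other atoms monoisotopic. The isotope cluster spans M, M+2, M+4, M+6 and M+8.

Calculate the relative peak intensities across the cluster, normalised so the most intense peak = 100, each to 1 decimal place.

Element Xo pattern (n=3): 0.0272709 : 0.1899903 : 0.4412067 : 0.3415321
Element Do pattern (n=1): 0.2870 : 0.7130
Convolve the two distributions (both contribute in 2-u steps):
  M: 0.0272709×0.2870 = 0.007827
  M+2: 0.0272709×0.7130 + 0.1899903×0.2870 = 0.073971
  M+4: 0.1899903×0.7130 + 0.4412067×0.2870 = 0.262089
  M+6: 0.4412067×0.7130 + 0.3415321×0.2870 = 0.412600
  M+8: 0.3415321×0.7130 = 0.243512
Scale to base peak (0.412600) = 100: 1.9 : 17.9 : 63.5 : 100.0 : 59.0

1.9 : 17.9 : 63.5 : 100.0 : 59.0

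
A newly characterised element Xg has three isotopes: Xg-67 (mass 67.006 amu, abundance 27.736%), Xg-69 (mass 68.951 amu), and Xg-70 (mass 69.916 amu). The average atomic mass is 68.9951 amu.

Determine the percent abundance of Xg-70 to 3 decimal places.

Let x and y be the fractions of Xg-69 and Xg-70. Then x + y = 1 − 0.27736 = 0.72264 and 68.951x + 69.916y = 68.9951 − 0.27736×67.006 = 50.41031584.
Substituting: 68.951x + 69.916(0.72264 − x) = 50.41031584
(68.951 − 69.916)x = -0.1137824  ⇒  x = 0.11791, y = 0.60473
Xg-69: 11.791%, Xg-70: 60.473%.

60.473%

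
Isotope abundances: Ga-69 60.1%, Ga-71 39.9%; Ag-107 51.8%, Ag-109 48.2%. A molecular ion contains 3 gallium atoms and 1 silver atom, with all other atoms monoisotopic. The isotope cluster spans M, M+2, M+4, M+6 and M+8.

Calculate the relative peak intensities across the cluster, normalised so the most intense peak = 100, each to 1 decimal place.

Gallium pattern (n=3): 0.2170818 : 0.4323576 : 0.2870394 : 0.0635212
Silver pattern (n=1): 0.5180 : 0.4820
Convolve the two distributions (both contribute in 2-u steps):
  M: 0.2170818×0.5180 = 0.112448
  M+2: 0.2170818×0.4820 + 0.4323576×0.5180 = 0.328595
  M+4: 0.4323576×0.4820 + 0.2870394×0.5180 = 0.357083
  M+6: 0.2870394×0.4820 + 0.0635212×0.5180 = 0.171257
  M+8: 0.0635212×0.4820 = 0.030617
Scale to base peak (0.357083) = 100: 31.5 : 92.0 : 100.0 : 48.0 : 8.6

31.5 : 92.0 : 100.0 : 48.0 : 8.6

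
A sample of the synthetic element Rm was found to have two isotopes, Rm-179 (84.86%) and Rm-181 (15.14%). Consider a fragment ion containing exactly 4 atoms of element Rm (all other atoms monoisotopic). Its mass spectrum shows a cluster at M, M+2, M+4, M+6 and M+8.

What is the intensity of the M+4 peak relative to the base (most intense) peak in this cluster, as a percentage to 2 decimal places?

Term probabilities: M 0.5186, M+2 0.3701, M+4 0.0990, M+6 0.0118, M+8 0.0005. Base peak = M.
P(M) = C(4,0) × 0.8486^4 × 0.1514^0 = 1 × 0.51857564 × 1.0000 = 0.518576 (base)
P(M+4) = C(4,2) × 0.8486^2 × 0.1514^2 = 6 × 0.72012196 × 0.02292196 = 0.099040
Relative intensity = 0.099040 / 0.518576 × 100 = 19.10

19.10%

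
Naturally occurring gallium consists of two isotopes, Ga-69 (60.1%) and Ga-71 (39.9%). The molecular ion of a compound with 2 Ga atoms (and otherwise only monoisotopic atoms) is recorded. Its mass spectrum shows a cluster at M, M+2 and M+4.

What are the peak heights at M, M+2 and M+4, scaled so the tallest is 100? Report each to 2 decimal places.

75.31 : 100.00 : 33.19

Each Ga atom is independently Ga-69 (p = 0.601) or Ga-71 (q = 0.399); the cluster is the binomial expansion (p + q)^2.
P(M) = 0.601^2 = 0.361201
P(M+2) = 2 × 0.601^1 × 0.399^1 = 0.479598
P(M+4) = 0.399^2 = 0.159201
The M+2 peak is largest (0.479598); scaling to 100 gives 75.31 : 100.00 : 33.19.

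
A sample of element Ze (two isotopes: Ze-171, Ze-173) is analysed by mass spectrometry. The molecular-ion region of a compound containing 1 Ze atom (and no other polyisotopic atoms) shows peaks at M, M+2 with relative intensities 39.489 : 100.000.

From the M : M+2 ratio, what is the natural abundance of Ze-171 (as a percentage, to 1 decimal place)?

Let p = fractional abundance of Ze-171. I(M+2)/I(M) = [C(1,1)·p^0·(1−p)] / p^1 = 1·(1−p)/p = 100.000/39.489 = 2.5324
(1−p)/p = 2.5324/1 = 2.5324  ⇒  p = 1/(1 + 2.5324) = 0.2831
Ze-171: 28.3%, Ze-173: 71.7%.

28.3%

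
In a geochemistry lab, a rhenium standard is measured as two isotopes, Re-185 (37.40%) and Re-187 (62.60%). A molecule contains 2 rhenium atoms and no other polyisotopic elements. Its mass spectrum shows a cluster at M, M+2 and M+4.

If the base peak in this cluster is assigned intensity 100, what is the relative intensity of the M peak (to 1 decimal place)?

29.9

(0.3740 + 0.6260)^2 gives M 0.1399, M+2 0.4682, M+4 0.3919; the largest is M+2.
P(M+2) = C(2,1) × 0.3740^1 × 0.6260^1 = 2 × 0.3740 × 0.6260 = 0.468248 (base)
P(M) = C(2,0) × 0.3740^2 × 0.6260^0 = 1 × 0.139876 × 1.0000 = 0.139876
Relative intensity = 0.139876 / 0.468248 × 100 = 29.9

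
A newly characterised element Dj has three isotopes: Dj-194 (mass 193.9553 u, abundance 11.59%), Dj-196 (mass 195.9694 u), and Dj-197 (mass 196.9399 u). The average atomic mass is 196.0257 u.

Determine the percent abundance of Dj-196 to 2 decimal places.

The remaining 88.41% is split between Dj-196 (fraction x) and Dj-197 (fraction 0.8841 − x).
Substituting: 195.9694x + 196.9399(0.8841 − x) = 173.54628073
(195.9694 − 196.9399)x = -0.56828486  ⇒  x = 0.58556, y = 0.29854
Dj-196: 58.56%, Dj-197: 29.85%.

58.56%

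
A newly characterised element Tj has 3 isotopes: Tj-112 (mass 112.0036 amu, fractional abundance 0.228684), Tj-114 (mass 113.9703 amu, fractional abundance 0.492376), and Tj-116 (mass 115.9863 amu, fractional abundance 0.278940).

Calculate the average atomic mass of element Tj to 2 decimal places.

The abundance-weighted mean is 0.228684 × 112.0036 + 0.492376 × 113.9703 + 0.278940 × 115.9863
= 25.61343 + 56.11624 + 32.35322 = 114.08289 amu

114.08 amu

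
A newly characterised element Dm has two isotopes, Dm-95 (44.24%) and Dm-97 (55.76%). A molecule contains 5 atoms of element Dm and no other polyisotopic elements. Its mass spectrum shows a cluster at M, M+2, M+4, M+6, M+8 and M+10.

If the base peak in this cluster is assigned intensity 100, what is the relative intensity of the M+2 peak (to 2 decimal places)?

Term probabilities: M 0.0169, M+2 0.1068, M+4 0.2692, M+6 0.3393, M+8 0.2138, M+10 0.0539. Base peak = M+6.
P(M+6) = C(5,3) × 0.4424^2 × 0.5576^3 = 10 × 0.19571776 × 0.17336774 = 0.339311 (base)
P(M+2) = C(5,1) × 0.4424^4 × 0.5576^1 = 5 × 0.03830544 × 0.5576 = 0.106796
Relative intensity = 0.106796 / 0.339311 × 100 = 31.47

31.47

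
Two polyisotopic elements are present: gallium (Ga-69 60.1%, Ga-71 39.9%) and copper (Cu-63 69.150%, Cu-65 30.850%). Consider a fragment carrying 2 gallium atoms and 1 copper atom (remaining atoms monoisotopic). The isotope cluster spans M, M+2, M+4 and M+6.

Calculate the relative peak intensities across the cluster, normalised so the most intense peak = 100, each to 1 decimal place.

Gallium pattern (n=2): 0.361201 : 0.479598 : 0.159201
Copper pattern (n=1): 0.6915 : 0.3085
Convolve the two distributions (both contribute in 2-u steps):
  M: 0.361201×0.6915 = 0.249770
  M+2: 0.361201×0.3085 + 0.479598×0.6915 = 0.443073
  M+4: 0.479598×0.3085 + 0.159201×0.6915 = 0.258043
  M+6: 0.159201×0.3085 = 0.049114
Scale to base peak (0.443073) = 100: 56.4 : 100.0 : 58.2 : 11.1

56.4 : 100.0 : 58.2 : 11.1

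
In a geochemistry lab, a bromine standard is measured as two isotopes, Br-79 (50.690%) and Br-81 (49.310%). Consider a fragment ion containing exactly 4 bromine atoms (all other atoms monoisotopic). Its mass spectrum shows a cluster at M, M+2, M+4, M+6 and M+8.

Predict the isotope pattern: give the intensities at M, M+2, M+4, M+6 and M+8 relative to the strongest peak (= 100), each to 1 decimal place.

The 4 Br atoms are independent, so intensities follow the terms of (0.50690 + 0.49310)^4.
P(M) = 0.50690^4 = 0.066022
P(M+2) = 4 × 0.50690^3 × 0.49310^1 = 0.256899
P(M+4) = 6 × 0.50690^2 × 0.49310^2 = 0.374857
P(M+6) = 4 × 0.50690^1 × 0.49310^3 = 0.243101
P(M+8) = 0.49310^4 = 0.059121
The M+4 peak is largest (0.374857); scaling to 100 gives 17.6 : 68.5 : 100.0 : 64.9 : 15.8.

17.6 : 68.5 : 100.0 : 64.9 : 15.8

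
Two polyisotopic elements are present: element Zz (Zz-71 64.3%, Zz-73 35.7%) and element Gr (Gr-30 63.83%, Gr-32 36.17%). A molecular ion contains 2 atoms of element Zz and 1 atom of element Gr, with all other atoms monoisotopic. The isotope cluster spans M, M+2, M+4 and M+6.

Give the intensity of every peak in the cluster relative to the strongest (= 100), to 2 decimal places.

59.63 : 100.00 : 55.90 : 10.42

Element Zz pattern (n=2): 0.413449 : 0.459102 : 0.127449
Element Gr pattern (n=1): 0.6383 : 0.3617
Convolve the two distributions (both contribute in 2-u steps):
  M: 0.413449×0.6383 = 0.263904
  M+2: 0.413449×0.3617 + 0.459102×0.6383 = 0.442589
  M+4: 0.459102×0.3617 + 0.127449×0.6383 = 0.247408
  M+6: 0.127449×0.3617 = 0.046098
Scale to base peak (0.442589) = 100: 59.63 : 100.00 : 55.90 : 10.42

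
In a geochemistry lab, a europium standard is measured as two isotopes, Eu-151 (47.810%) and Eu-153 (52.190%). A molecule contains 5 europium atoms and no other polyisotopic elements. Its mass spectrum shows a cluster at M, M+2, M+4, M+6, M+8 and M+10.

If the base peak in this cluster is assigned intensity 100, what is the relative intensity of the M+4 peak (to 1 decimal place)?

91.6

Term probabilities: M 0.0250, M+2 0.1363, M+4 0.2977, M+6 0.3249, M+8 0.1774, M+10 0.0387. Base peak = M+6.
P(M+6) = C(5,3) × 0.47810^2 × 0.52190^3 = 10 × 0.22857961 × 0.14215492 = 0.324937 (base)
P(M+4) = C(5,2) × 0.47810^3 × 0.52190^2 = 10 × 0.10928391 × 0.27237961 = 0.297667
Relative intensity = 0.297667 / 0.324937 × 100 = 91.6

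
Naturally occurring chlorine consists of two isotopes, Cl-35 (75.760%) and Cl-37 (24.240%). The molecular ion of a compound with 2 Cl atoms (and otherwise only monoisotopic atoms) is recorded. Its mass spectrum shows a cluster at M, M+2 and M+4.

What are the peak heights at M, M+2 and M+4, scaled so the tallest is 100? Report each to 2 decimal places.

The 2 Cl atoms are independent, so intensities follow the terms of (0.75760 + 0.24240)^2.
P(M) = 0.75760^2 = 0.573958
P(M+2) = 2 × 0.75760^1 × 0.24240^1 = 0.367284
P(M+4) = 0.24240^2 = 0.058758
The M peak is largest (0.573958); scaling to 100 gives 100.00 : 63.99 : 10.24.

100.00 : 63.99 : 10.24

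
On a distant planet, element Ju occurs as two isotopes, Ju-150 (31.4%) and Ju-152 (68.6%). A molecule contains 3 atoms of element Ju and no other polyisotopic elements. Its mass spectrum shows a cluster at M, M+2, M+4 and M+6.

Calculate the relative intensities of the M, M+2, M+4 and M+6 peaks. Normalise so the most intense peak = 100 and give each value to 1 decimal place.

7.0 : 45.8 : 100.0 : 72.8

Each Ju atom is independently Ju-150 (p = 0.314) or Ju-152 (q = 0.686); the cluster is the binomial expansion (p + q)^3.
P(M) = 0.314^3 = 0.030959
P(M+2) = 3 × 0.314^2 × 0.686^1 = 0.202911
P(M+4) = 3 × 0.314^1 × 0.686^2 = 0.443301
P(M+6) = 0.686^3 = 0.322829
The M+4 peak is largest (0.443301); scaling to 100 gives 7.0 : 45.8 : 100.0 : 72.8.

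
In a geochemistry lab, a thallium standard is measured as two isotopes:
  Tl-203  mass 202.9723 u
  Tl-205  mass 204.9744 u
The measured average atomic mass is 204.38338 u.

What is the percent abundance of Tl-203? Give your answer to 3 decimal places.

Let x be the fractional abundance of Tl-203; then Tl-205 has abundance 1 − x.
202.9723·x + 204.9744·(1 − x) = 204.38338
(202.9723 − 204.9744)·x = 204.38338 − 204.9744
x = -0.59102 / -2.0021 = 0.29520 → 29.520% Tl-203, 70.480% Tl-205.

29.520%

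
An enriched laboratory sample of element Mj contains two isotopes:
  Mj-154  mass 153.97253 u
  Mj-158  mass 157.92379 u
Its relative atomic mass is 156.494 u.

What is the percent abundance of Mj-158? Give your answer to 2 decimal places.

63.81%

Let x be the fractional abundance of Mj-154; then Mj-158 has abundance 1 − x.
153.97253·x + 157.92379·(1 − x) = 156.494
(153.97253 − 157.92379)·x = 156.494 − 157.92379
x = -1.42979 / -3.95126 = 0.36186 → 36.19% Mj-154, 63.81% Mj-158.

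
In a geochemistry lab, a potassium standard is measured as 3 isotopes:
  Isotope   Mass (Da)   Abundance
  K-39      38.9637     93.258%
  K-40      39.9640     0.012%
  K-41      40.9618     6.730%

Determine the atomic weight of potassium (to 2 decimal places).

The abundance-weighted mean is 0.93258 × 38.9637 + 0.00012 × 39.9640 + 0.06730 × 40.9618
= 36.33677 + 0.00480 + 2.75673 = 39.09830 Da

39.10 Da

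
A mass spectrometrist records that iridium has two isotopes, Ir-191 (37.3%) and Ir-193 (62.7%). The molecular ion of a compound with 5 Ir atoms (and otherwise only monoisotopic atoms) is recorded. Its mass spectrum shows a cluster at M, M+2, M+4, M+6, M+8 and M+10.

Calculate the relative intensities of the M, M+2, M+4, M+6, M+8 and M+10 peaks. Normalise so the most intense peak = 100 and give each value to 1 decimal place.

2.1 : 17.7 : 59.5 : 100.0 : 84.0 : 28.3

Each Ir atom is independently Ir-191 (p = 0.373) or Ir-193 (q = 0.627); the cluster is the binomial expansion (p + q)^5.
P(M) = 0.373^5 = 0.007220
P(M+2) = 5 × 0.373^4 × 0.627^1 = 0.060684
P(M+4) = 10 × 0.373^3 × 0.627^2 = 0.204015
P(M+6) = 10 × 0.373^2 × 0.627^3 = 0.342942
P(M+8) = 5 × 0.373^1 × 0.627^4 = 0.288237
P(M+10) = 0.627^5 = 0.096903
The M+6 peak is largest (0.342942); scaling to 100 gives 2.1 : 17.7 : 59.5 : 100.0 : 84.0 : 28.3.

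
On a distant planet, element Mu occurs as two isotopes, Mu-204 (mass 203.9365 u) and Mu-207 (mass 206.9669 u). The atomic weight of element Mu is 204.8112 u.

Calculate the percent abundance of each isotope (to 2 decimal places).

With x = fraction of Mu-204 (so Mu-207 is 1 − x):
203.9365·x + 206.9669·(1 − x) = 204.8112
(203.9365 − 206.9669)·x = 204.8112 − 206.9669
x = -2.1557 / -3.0304 = 0.71136 → 71.14% Mu-204, 28.86% Mu-207.

Mu-204: 71.14%, Mu-207: 28.86%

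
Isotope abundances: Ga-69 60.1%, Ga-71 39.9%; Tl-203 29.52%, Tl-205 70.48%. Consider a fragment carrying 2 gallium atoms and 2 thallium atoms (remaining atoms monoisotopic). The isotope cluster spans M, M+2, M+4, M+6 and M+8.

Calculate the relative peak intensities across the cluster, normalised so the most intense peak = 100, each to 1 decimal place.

8.0 : 48.9 : 100.0 : 77.5 : 20.1

Gallium pattern (n=2): 0.361201 : 0.479598 : 0.159201
Thallium pattern (n=2): 0.08714304 : 0.41611392 : 0.49674304
Convolve the two distributions (both contribute in 2-u steps):
  M: 0.361201×0.08714304 = 0.031476
  M+2: 0.361201×0.41611392 + 0.479598×0.08714304 = 0.192094
  M+4: 0.361201×0.49674304 + 0.479598×0.41611392 + 0.159201×0.08714304 = 0.392865
  M+6: 0.479598×0.49674304 + 0.159201×0.41611392 = 0.304483
  M+8: 0.159201×0.49674304 = 0.079082
Scale to base peak (0.392865) = 100: 8.0 : 48.9 : 100.0 : 77.5 : 20.1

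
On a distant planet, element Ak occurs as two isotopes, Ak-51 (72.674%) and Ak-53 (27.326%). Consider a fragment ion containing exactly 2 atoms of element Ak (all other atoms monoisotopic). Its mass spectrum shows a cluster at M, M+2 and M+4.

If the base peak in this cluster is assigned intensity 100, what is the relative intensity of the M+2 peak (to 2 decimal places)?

Term probabilities: M 0.5282, M+2 0.3972, M+4 0.0747. Base peak = M.
P(M) = C(2,0) × 0.72674^2 × 0.27326^0 = 1 × 0.52815103 × 1.0000 = 0.528151 (base)
P(M+2) = C(2,1) × 0.72674^1 × 0.27326^1 = 2 × 0.72674 × 0.27326 = 0.397178
Relative intensity = 0.397178 / 0.528151 × 100 = 75.20

75.20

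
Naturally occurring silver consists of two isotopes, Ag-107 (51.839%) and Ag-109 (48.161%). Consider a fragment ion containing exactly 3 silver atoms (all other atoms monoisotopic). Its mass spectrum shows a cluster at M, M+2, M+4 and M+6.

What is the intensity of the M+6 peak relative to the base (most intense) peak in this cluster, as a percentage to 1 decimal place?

28.8%

Binomial terms of (0.51839 + 0.48161)^3: M 0.1393, M+2 0.3883, M+4 0.3607, M+6 0.1117 → M+2 is the base peak.
P(M+2) = C(3,1) × 0.51839^2 × 0.48161^1 = 3 × 0.26872819 × 0.48161 = 0.388267 (base)
P(M+6) = C(3,3) × 0.51839^0 × 0.48161^3 = 1 × 1.0000 × 0.11170857 = 0.111709
Relative intensity = 0.111709 / 0.388267 × 100 = 28.8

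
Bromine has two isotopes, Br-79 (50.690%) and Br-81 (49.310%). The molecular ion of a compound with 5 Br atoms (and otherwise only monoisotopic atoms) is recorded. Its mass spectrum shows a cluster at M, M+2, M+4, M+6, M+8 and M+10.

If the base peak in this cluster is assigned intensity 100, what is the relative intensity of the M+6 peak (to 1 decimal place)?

97.3

Term probabilities: M 0.0335, M+2 0.1628, M+4 0.3167, M+6 0.3081, M+8 0.1498, M+10 0.0292. Base peak = M+4.
P(M+4) = C(5,2) × 0.50690^3 × 0.49310^2 = 10 × 0.13024674 × 0.24314761 = 0.316692 (base)
P(M+6) = C(5,3) × 0.50690^2 × 0.49310^3 = 10 × 0.25694761 × 0.11989609 = 0.308070
Relative intensity = 0.308070 / 0.316692 × 100 = 97.3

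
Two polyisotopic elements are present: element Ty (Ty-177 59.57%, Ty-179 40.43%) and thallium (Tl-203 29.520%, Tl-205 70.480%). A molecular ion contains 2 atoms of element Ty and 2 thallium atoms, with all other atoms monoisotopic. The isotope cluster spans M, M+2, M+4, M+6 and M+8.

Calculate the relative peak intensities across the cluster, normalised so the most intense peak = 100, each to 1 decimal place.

Element Ty pattern (n=2): 0.35485849 : 0.48168302 : 0.16345849
Thallium pattern (n=2): 0.08714304 : 0.41611392 : 0.49674304
Convolve the two distributions (both contribute in 2-u steps):
  M: 0.35485849×0.08714304 = 0.030923
  M+2: 0.35485849×0.41611392 + 0.48168302×0.08714304 = 0.189637
  M+4: 0.35485849×0.49674304 + 0.48168302×0.41611392 + 0.16345849×0.08714304 = 0.390953
  M+6: 0.48168302×0.49674304 + 0.16345849×0.41611392 = 0.307290
  M+8: 0.16345849×0.49674304 = 0.081197
Scale to base peak (0.390953) = 100: 7.9 : 48.5 : 100.0 : 78.6 : 20.8

7.9 : 48.5 : 100.0 : 78.6 : 20.8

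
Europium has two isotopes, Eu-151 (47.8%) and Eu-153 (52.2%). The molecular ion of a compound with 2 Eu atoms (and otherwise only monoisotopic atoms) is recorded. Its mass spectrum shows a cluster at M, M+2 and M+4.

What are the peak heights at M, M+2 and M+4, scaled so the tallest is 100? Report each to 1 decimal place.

45.8 : 100.0 : 54.6

Expanding (0.478 + 0.522)^2:
P(M) = 0.478^2 = 0.228484
P(M+2) = 2 × 0.478^1 × 0.522^1 = 0.499032
P(M+4) = 0.522^2 = 0.272484
The M+2 peak is largest (0.499032); scaling to 100 gives 45.8 : 100.0 : 54.6.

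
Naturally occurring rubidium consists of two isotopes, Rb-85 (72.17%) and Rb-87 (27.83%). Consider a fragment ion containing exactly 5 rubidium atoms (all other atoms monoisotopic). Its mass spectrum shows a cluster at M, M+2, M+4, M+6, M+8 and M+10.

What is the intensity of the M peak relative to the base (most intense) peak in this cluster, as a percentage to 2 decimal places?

(0.7217 + 0.2783)^5 gives M 0.1958, M+2 0.3775, M+4 0.2911, M+6 0.1123, M+8 0.0216, M+10 0.0017; the largest is M+2.
P(M+2) = C(5,1) × 0.7217^4 × 0.2783^1 = 5 × 0.27128565 × 0.2783 = 0.377494 (base)
P(M) = C(5,0) × 0.7217^5 × 0.2783^0 = 1 × 0.19578685 × 1.0000 = 0.195787
Relative intensity = 0.195787 / 0.377494 × 100 = 51.86

51.86%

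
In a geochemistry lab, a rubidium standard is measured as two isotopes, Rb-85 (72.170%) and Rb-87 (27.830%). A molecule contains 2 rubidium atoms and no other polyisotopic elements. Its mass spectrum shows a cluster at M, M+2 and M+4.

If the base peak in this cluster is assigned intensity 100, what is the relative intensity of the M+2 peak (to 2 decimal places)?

(0.72170 + 0.27830)^2 gives M 0.5209, M+2 0.4017, M+4 0.0775; the largest is M.
P(M) = C(2,0) × 0.72170^2 × 0.27830^0 = 1 × 0.52085089 × 1.0000 = 0.520851 (base)
P(M+2) = C(2,1) × 0.72170^1 × 0.27830^1 = 2 × 0.7217 × 0.2783 = 0.401698
Relative intensity = 0.401698 / 0.520851 × 100 = 77.12

77.12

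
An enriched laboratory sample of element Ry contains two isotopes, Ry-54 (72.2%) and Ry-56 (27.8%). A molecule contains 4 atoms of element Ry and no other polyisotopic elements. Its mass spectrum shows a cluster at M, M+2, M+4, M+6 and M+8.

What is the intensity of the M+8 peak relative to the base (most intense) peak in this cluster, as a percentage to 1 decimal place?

Binomial terms of (0.722 + 0.278)^4: M 0.2717, M+2 0.4185, M+4 0.2417, M+6 0.0620, M+8 0.0060 → M+2 is the base peak.
P(M+2) = C(4,1) × 0.722^3 × 0.278^1 = 4 × 0.37636705 × 0.2780 = 0.418520 (base)
P(M+8) = C(4,4) × 0.722^0 × 0.278^4 = 1 × 1.0000 × 0.00597282 = 0.005973
Relative intensity = 0.005973 / 0.418520 × 100 = 1.4

1.4%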